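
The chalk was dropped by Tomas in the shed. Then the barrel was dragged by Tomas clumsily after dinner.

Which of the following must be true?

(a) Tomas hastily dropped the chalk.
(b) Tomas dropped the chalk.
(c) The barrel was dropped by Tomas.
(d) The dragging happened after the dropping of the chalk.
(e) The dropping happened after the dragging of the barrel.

(b), (d)

(a) Not entailed — 'hastily' adds information not in the original event.
(b) Entailed — this follows by dropping conjuncts from the dropping event's description.
(c) Not entailed — Tomas dropped the chalk, not the barrel; the barrel belongs to the dragging event.
(d) Entailed — the narrative places the dropping before the dragging.
(e) Not entailed — the narrative places the dropping before the dragging, not after.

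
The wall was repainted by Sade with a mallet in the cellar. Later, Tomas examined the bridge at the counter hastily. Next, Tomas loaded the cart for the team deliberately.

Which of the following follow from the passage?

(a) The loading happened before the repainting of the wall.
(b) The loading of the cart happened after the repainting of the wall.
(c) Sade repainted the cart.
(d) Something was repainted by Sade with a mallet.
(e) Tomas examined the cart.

(a) Not entailed — the narrative places the repainting before the loading, not after.
(b) Entailed — the narrative places the repainting before the loading.
(c) Not entailed — Sade repainted the wall, not the cart; the cart belongs to the loading event.
(d) Entailed — this follows by dropping conjuncts from the repainting event's description.
(e) Not entailed — Tomas examined the bridge, not the cart; the cart belongs to the loading event.

(b), (d)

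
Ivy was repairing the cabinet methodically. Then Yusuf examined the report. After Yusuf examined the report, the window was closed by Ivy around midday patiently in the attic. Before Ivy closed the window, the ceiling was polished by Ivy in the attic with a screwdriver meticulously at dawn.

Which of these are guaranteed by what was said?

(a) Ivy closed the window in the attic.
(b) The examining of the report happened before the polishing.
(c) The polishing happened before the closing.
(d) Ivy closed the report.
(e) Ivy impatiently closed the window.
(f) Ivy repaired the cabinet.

(a) Entailed — dropping 'patiently', 'around midday' leaves a sub-description the original still satisfies.
(b) Not entailed — the narrative doesn't order the examining relative to the polishing.
(c) Entailed — the narrative places the polishing before the closing.
(d) Not entailed — Ivy closed the window, not the report; the report belongs to the examining event.
(e) Not entailed — 'impatiently' adds a manner not in (and inconsistent with) the original.
(f) Not entailed — 'was repairing' is progressive on an accomplishment; it does not entail the completed 'repaired'.

(a), (c)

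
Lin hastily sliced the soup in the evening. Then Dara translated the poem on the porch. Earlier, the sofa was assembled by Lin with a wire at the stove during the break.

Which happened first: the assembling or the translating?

the assembling

The connectives place the assembling before the translating.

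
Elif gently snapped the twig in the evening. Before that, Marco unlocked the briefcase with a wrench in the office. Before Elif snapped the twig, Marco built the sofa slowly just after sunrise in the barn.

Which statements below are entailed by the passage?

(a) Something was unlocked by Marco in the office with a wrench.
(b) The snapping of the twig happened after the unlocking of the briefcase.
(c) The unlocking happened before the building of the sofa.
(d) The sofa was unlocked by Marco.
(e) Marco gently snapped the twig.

(a), (b)

(a) Entailed — generalizing the patient leaves a sub-description the original still satisfies.
(b) Entailed — the narrative places the unlocking before the snapping.
(c) Not entailed — the narrative doesn't order the unlocking relative to the building.
(d) Not entailed — Marco unlocked the briefcase, not the sofa; the sofa belongs to the building event.
(e) Not entailed — the passage has Elif snapping the twig, not Marco.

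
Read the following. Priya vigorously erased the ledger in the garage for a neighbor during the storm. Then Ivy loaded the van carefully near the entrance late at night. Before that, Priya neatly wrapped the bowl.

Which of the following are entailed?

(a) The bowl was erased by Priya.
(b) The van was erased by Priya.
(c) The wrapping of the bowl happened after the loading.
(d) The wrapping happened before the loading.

(d)

(a) Not entailed — Priya erased the ledger, not the bowl; the bowl belongs to the wrapping event.
(b) Not entailed — Priya erased the ledger, not the van; the van belongs to the loading event.
(c) Not entailed — the narrative places the wrapping before the loading, not after.
(d) Entailed — the narrative places the wrapping before the loading.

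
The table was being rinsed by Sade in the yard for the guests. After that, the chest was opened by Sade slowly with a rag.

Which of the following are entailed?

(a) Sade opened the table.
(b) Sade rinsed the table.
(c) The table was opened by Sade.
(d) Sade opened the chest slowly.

(b), (d)

(a) Not entailed — Sade opened the chest, not the table; the table belongs to the rinsing event.
(b) Entailed — 'rinse' is an activity; 'was rinsing' entails that some rinsing happened, so 'rinsed' holds.
(c) Not entailed — Sade opened the chest, not the table; the table belongs to the rinsing event.
(d) Entailed — the original entails any weakening of itself; this just drops 'with a rag'.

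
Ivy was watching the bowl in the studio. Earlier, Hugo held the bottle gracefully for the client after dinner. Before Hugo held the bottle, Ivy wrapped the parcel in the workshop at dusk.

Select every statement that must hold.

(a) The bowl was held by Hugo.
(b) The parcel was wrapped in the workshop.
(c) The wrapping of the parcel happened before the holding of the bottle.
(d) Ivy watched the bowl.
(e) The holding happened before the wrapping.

(b), (c), (d)

(a) Not entailed — Hugo held the bottle, not the bowl; the bowl belongs to the watching event.
(b) Entailed — this follows by dropping conjuncts from the wrapping event's description.
(c) Entailed — the narrative places the wrapping before the holding.
(d) Entailed — 'watch' is an activity; 'was watching' entails that some watching happened, so 'watched' holds.
(e) Not entailed — the narrative places the wrapping before the holding, not after.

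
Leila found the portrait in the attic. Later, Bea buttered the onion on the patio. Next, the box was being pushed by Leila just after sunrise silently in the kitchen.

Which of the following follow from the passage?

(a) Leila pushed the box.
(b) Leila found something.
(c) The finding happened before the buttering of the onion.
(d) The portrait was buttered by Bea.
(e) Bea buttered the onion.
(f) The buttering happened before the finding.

(a) Entailed — 'push' is an activity; 'was pushing' entails that some pushing happened, so 'pushed' holds.
(b) Entailed — the original entails any weakening of itself; this just drops 'in the attic' and generalizes the patient.
(c) Entailed — the narrative places the finding before the buttering.
(d) Not entailed — Bea buttered the onion, not the portrait; the portrait belongs to the finding event.
(e) Entailed — the original entails any weakening of itself; this just drops 'on the patio'.
(f) Not entailed — the narrative places the finding before the buttering, not after.

(a), (b), (c), (e)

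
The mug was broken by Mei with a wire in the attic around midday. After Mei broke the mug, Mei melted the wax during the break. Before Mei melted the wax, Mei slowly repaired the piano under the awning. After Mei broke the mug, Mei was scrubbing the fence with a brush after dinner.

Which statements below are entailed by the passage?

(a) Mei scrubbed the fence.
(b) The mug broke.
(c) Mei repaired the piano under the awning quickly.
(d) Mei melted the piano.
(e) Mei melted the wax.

(a), (b), (e)

(a) Entailed — 'scrub' is an activity; 'was scrubbing' entails that some scrubbing happened, so 'scrubbed' holds.
(b) Entailed — 'Mei broke the mug' is causative; it entails the inchoative 'the mug broke'.
(c) Not entailed — 'quickly' adds a manner not in (and inconsistent with) the original.
(d) Not entailed — Mei melted the wax, not the piano; the piano belongs to the repairing event.
(e) Entailed — this follows by dropping conjuncts from the melting event's description.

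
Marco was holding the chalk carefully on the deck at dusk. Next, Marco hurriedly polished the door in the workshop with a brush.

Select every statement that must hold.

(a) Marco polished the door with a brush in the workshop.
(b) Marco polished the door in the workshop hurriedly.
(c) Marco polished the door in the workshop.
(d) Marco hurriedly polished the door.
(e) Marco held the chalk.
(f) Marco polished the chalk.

(a) Entailed — dropping 'hurriedly' leaves a sub-description the original still satisfies.
(b) Entailed — every conjunct here is already in the original polishing event.
(c) Entailed — dropping 'hurriedly', 'with a brush' leaves a sub-description the original still satisfies.
(d) Entailed — the original entails any weakening of itself; this just drops 'in the workshop', 'with a brush'.
(e) Entailed — 'hold' is an activity; 'was holding' entails that some holding happened, so 'held' holds.
(f) Not entailed — Marco polished the door, not the chalk; the chalk belongs to the holding event.

(a), (b), (c), (d), (e)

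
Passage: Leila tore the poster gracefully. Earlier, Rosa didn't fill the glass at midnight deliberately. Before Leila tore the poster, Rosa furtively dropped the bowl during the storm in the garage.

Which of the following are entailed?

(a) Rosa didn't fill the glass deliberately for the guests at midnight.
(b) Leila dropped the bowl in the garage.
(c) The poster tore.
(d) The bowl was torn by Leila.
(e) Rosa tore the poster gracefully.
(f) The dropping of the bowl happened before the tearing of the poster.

(a), (c), (f)

(a) Entailed — under negation, adding a further restriction is entailed: if no such filling event occurred, none occurred for the guests either.
(b) Not entailed — the passage has Rosa dropping the bowl, not Leila.
(c) Entailed — 'Leila tore the poster' is causative; it entails the inchoative 'the poster tore'.
(d) Not entailed — Leila tore the poster, not the bowl; the bowl belongs to the dropping event.
(e) Not entailed — the passage has Leila tearing the poster, not Rosa.
(f) Entailed — the narrative places the dropping before the tearing.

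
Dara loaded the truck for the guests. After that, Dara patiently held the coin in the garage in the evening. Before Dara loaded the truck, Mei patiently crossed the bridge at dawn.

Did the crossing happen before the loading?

yes

The narrative orders the crossing before the loading.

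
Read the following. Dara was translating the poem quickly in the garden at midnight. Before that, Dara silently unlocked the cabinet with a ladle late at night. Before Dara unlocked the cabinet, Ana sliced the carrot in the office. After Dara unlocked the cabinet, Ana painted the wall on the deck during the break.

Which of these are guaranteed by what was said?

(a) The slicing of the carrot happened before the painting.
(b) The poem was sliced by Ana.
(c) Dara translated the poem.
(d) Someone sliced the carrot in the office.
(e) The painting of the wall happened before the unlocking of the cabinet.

(a) Entailed — the narrative places the slicing before the painting.
(b) Not entailed — Ana sliced the carrot, not the poem; the poem belongs to the translating event.
(c) Not entailed — 'was translating' is progressive on an accomplishment; it does not entail the completed 'translated'.
(d) Entailed — every conjunct here is already in the original slicing event.
(e) Not entailed — the narrative places the unlocking before the painting, not after.

(a), (d)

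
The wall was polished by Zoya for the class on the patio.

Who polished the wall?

'Zoya' marks the agent of the polishing event.

Zoya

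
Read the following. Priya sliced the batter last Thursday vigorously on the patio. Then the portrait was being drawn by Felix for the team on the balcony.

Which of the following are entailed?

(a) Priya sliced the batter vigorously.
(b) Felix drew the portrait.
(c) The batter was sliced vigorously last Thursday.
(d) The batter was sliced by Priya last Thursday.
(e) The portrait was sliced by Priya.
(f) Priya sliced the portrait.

(a), (c), (d)

(a) Entailed — dropping 'on the patio', 'last Thursday' leaves a sub-description the original still satisfies.
(b) Not entailed — 'was drawing' is progressive on an accomplishment; it does not entail the completed 'drew'.
(c) Entailed — dropping 'on the patio' and generalizing the agent leaves a sub-description the original still satisfies.
(d) Entailed — every conjunct here is already in the original slicing event.
(e) Not entailed — Priya sliced the batter, not the portrait; the portrait belongs to the drawing event.
(f) Not entailed — Priya sliced the batter, not the portrait; the portrait belongs to the drawing event.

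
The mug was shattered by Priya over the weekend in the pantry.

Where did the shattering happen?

'in the pantry' marks the location of the shattering event.

in the pantry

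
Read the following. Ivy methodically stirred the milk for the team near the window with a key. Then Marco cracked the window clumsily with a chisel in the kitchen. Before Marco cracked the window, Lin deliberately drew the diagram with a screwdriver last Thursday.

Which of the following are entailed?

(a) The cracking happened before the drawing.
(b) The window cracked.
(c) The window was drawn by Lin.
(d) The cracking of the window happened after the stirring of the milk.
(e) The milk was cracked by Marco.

(a) Not entailed — the narrative places the drawing before the cracking, not after.
(b) Entailed — 'Marco cracked the window' is causative; it entails the inchoative 'the window cracked'.
(c) Not entailed — Lin drew the diagram, not the window; the window belongs to the cracking event.
(d) Entailed — the narrative places the stirring before the cracking.
(e) Not entailed — Marco cracked the window, not the milk; the milk belongs to the stirring event.

(b), (d)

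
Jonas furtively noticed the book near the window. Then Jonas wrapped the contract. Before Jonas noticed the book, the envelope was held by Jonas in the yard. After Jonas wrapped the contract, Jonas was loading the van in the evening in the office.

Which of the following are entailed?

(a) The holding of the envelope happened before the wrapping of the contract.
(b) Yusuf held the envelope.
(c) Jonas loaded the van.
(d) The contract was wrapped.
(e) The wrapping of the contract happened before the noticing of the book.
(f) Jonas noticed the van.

(a) Entailed — the narrative places the holding before the wrapping.
(b) Not entailed — the passage has Jonas holding the envelope, not Yusuf.
(c) Not entailed — 'was loading' is progressive on an accomplishment; it does not entail the completed 'loaded'.
(d) Entailed — every conjunct here is already in the original wrapping event.
(e) Not entailed — the narrative places the noticing before the wrapping, not after.
(f) Not entailed — Jonas noticed the book, not the van; the van belongs to the loading event.

(a), (d)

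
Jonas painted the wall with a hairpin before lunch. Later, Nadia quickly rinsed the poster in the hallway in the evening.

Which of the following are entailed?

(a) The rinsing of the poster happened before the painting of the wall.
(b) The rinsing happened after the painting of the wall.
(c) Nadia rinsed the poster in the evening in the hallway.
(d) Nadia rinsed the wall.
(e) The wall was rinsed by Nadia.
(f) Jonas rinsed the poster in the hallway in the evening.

(a) Not entailed — the narrative places the painting before the rinsing, not after.
(b) Entailed — the narrative places the painting before the rinsing.
(c) Entailed — this follows by dropping conjuncts from the rinsing event's description.
(d) Not entailed — Nadia rinsed the poster, not the wall; the wall belongs to the painting event.
(e) Not entailed — Nadia rinsed the poster, not the wall; the wall belongs to the painting event.
(f) Not entailed — the passage has Nadia rinsing the poster, not Jonas.

(b), (c)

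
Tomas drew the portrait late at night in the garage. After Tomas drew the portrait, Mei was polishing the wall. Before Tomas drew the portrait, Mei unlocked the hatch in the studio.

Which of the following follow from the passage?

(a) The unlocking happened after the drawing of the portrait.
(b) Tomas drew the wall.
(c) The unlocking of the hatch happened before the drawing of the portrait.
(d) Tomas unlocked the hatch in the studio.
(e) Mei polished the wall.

(a) Not entailed — the narrative places the unlocking before the drawing, not after.
(b) Not entailed — Tomas drew the portrait, not the wall; the wall belongs to the polishing event.
(c) Entailed — the narrative places the unlocking before the drawing.
(d) Not entailed — the passage has Mei unlocking the hatch, not Tomas.
(e) Entailed — 'polish' is an activity; 'was polishing' entails that some polishing happened, so 'polished' holds.

(c), (e)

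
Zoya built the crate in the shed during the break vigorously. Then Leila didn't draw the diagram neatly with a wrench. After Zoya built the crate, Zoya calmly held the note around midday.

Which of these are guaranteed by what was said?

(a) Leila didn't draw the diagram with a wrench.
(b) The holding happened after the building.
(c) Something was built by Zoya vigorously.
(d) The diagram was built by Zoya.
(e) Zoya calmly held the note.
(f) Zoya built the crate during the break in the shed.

(a) Not entailed — dropping 'neatly' under negation is not valid — the original leaves open that Leila drew the diagram some other way.
(b) Entailed — the narrative places the building before the holding.
(c) Entailed — dropping 'in the shed', 'during the break' and generalizing the patient leaves a sub-description the original still satisfies.
(d) Not entailed — Zoya built the crate, not the diagram; the diagram belongs to the drawing event.
(e) Entailed — this follows by dropping conjuncts from the holding event's description.
(f) Entailed — the original entails any weakening of itself; this just drops 'vigorously'.

(b), (c), (e), (f)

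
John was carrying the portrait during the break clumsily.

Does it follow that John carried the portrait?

yes

'carry' is atelic; if John was carrying the portrait, then John carried the portrait (for some time).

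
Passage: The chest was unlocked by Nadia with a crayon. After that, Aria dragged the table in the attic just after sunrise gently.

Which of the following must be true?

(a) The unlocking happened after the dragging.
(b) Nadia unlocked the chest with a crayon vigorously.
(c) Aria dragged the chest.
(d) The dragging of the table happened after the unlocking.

(d)

(a) Not entailed — the narrative places the unlocking before the dragging, not after.
(b) Not entailed — 'vigorously' adds information not in the original event.
(c) Not entailed — Aria dragged the table, not the chest; the chest belongs to the unlocking event.
(d) Entailed — the narrative places the unlocking before the dragging.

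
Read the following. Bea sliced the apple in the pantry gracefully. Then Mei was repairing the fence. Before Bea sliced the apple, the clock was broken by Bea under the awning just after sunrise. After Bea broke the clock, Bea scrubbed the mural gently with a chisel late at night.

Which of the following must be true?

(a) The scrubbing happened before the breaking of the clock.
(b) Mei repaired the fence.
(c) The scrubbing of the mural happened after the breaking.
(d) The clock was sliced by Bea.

(c)

(a) Not entailed — the narrative places the breaking before the scrubbing, not after.
(b) Not entailed — 'was repairing' is progressive on an accomplishment; it does not entail the completed 'repaired'.
(c) Entailed — the narrative places the breaking before the scrubbing.
(d) Not entailed — Bea sliced the apple, not the clock; the clock belongs to the breaking event.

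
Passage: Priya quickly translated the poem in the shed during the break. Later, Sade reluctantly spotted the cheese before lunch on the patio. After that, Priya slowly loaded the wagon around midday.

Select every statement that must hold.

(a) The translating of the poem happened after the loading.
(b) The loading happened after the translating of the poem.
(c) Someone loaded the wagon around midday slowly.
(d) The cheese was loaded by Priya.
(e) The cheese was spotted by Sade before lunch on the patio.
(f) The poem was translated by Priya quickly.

(b), (c), (e), (f)

(a) Not entailed — the narrative places the translating before the loading, not after.
(b) Entailed — the narrative places the translating before the loading.
(c) Entailed — this follows by dropping conjuncts from the loading event's description.
(d) Not entailed — Priya loaded the wagon, not the cheese; the cheese belongs to the spotting event.
(e) Entailed — dropping 'reluctantly' leaves a sub-description the original still satisfies.
(f) Entailed — dropping 'during the break', 'in the shed' leaves a sub-description the original still satisfies.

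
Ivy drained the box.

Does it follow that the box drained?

yes

'Ivy drained the box' is the causative; it entails the inchoative 'the box drained'.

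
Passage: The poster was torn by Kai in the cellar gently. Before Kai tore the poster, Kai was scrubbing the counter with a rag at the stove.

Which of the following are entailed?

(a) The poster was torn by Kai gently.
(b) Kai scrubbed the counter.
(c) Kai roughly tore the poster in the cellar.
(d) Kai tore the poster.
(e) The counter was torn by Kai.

(a) Entailed — this follows by dropping conjuncts from the tearing event's description.
(b) Entailed — 'scrub' is an activity; 'was scrubbing' entails that some scrubbing happened, so 'scrubbed' holds.
(c) Not entailed — 'roughly' adds a manner not in (and inconsistent with) the original.
(d) Entailed — the original entails any weakening of itself; this just drops 'in the cellar', 'gently'.
(e) Not entailed — Kai tore the poster, not the counter; the counter belongs to the scrubbing event.

(a), (b), (d)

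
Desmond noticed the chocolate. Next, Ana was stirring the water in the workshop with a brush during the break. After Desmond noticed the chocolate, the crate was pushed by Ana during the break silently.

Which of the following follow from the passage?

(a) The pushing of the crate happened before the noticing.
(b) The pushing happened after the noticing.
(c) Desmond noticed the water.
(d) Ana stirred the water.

(b), (d)

(a) Not entailed — the narrative places the noticing before the pushing, not after.
(b) Entailed — the narrative places the noticing before the pushing.
(c) Not entailed — Desmond noticed the chocolate, not the water; the water belongs to the stirring event.
(d) Entailed — 'stir' is an activity; 'was stirring' entails that some stirring happened, so 'stirred' holds.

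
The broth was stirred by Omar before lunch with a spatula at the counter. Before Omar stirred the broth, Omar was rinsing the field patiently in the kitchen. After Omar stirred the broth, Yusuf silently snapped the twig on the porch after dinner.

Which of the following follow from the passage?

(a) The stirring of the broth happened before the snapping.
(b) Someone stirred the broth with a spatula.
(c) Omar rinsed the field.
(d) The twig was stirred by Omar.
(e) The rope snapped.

(a), (b), (c)

(a) Entailed — the narrative places the stirring before the snapping.
(b) Entailed — dropping 'before lunch', 'at the counter' and generalizing the agent leaves a sub-description the original still satisfies.
(c) Entailed — 'rinse' is an activity; 'was rinsing' entails that some rinsing happened, so 'rinsed' holds.
(d) Not entailed — Omar stirred the broth, not the twig; the twig belongs to the snapping event.
(e) Not entailed — the twig is what snapped, not the rope.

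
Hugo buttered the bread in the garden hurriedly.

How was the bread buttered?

'hurriedly' marks the manner of the buttering event.

hurriedly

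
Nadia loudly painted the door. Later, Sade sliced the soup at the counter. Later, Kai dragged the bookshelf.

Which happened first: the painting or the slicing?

the painting

The connectives place the painting before the slicing.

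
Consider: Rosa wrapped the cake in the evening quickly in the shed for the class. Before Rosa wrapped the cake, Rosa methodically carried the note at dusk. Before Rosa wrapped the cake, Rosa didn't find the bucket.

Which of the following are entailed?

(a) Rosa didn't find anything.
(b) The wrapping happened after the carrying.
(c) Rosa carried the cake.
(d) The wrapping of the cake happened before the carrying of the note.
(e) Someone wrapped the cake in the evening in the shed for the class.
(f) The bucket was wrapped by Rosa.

(a) Not entailed — the original only denies this specific event; Rosa may have found something else.
(b) Entailed — the narrative places the carrying before the wrapping.
(c) Not entailed — Rosa carried the note, not the cake; the cake belongs to the wrapping event.
(d) Not entailed — the narrative places the carrying before the wrapping, not after.
(e) Entailed — the original entails any weakening of itself; this just drops 'quickly' and generalizes the agent.
(f) Not entailed — Rosa wrapped the cake, not the bucket; the bucket belongs to the finding event.

(b), (e)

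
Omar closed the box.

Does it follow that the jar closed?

Nothing is said about any jar; only the box is affected.

no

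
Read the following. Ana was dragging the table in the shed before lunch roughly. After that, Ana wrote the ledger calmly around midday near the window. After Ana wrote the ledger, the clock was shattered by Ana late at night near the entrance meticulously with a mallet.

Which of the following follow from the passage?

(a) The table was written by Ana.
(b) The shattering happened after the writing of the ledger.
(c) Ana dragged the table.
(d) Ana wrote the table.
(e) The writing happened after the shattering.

(b), (c)

(a) Not entailed — Ana wrote the ledger, not the table; the table belongs to the dragging event.
(b) Entailed — the narrative places the writing before the shattering.
(c) Entailed — 'drag' is an activity; 'was dragging' entails that some dragging happened, so 'dragged' holds.
(d) Not entailed — Ana wrote the ledger, not the table; the table belongs to the dragging event.
(e) Not entailed — the narrative places the writing before the shattering, not after.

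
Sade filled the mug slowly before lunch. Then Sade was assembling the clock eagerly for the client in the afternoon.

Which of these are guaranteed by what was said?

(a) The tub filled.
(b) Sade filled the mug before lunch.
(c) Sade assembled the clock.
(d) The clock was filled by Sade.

(a) Not entailed — the mug is what filled, not the tub.
(b) Entailed — every conjunct here is already in the original filling event.
(c) Not entailed — 'was assembling' is progressive on an accomplishment; it does not entail the completed 'assembled'.
(d) Not entailed — Sade filled the mug, not the clock; the clock belongs to the assembling event.

(b)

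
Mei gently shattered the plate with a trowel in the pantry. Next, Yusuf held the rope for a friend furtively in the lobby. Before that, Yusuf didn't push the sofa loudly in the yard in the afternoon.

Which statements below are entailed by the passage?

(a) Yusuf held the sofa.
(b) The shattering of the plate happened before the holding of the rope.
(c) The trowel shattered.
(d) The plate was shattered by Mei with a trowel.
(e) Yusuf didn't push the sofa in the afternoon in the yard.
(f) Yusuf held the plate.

(a) Not entailed — Yusuf held the rope, not the sofa; the sofa belongs to the pushing event.
(b) Entailed — the narrative places the shattering before the holding.
(c) Not entailed — the plate is what shattered, not the trowel.
(d) Entailed — dropping 'in the pantry', 'gently' leaves a sub-description the original still satisfies.
(e) Not entailed — dropping 'loudly' under negation is not valid — the original leaves open that Yusuf pushed the sofa some other way.
(f) Not entailed — Yusuf held the rope, not the plate; the plate belongs to the shattering event.

(b), (d)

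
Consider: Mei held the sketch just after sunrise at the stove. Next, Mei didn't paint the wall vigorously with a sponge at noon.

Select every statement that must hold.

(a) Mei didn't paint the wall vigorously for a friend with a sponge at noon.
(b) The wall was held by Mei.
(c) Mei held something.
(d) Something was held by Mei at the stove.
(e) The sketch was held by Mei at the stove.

(a) Entailed — under negation, adding a further restriction is entailed: if no such painting event occurred, none occurred for a friend either.
(b) Not entailed — Mei held the sketch, not the wall; the wall belongs to the painting event.
(c) Entailed — dropping 'at the stove', 'just after sunrise' and generalizing the patient leaves a sub-description the original still satisfies.
(d) Entailed — dropping 'just after sunrise' and generalizing the patient leaves a sub-description the original still satisfies.
(e) Entailed — every conjunct here is already in the original holding event.

(a), (c), (d), (e)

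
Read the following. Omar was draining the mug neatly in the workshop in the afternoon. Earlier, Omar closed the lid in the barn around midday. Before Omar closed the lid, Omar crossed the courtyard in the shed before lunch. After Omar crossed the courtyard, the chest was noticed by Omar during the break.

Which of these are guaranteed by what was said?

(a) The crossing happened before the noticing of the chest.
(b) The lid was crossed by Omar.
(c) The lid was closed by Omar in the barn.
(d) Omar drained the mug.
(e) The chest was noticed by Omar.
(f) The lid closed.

(a) Entailed — the narrative places the crossing before the noticing.
(b) Not entailed — Omar crossed the courtyard, not the lid; the lid belongs to the closing event.
(c) Entailed — the original entails any weakening of itself; this just drops 'around midday'.
(d) Not entailed — 'was draining' is progressive on an accomplishment; it does not entail the completed 'drained'.
(e) Entailed — the original entails any weakening of itself; this just drops 'during the break'.
(f) Entailed — 'Omar closed the lid' is causative; it entails the inchoative 'the lid closed'.

(a), (c), (e), (f)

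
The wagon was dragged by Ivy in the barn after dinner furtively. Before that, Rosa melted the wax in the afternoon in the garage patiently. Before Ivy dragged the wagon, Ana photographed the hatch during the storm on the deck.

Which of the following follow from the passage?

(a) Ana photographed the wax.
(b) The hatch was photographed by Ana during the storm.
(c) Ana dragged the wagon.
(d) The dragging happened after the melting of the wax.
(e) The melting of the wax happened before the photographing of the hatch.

(b), (d)

(a) Not entailed — Ana photographed the hatch, not the wax; the wax belongs to the melting event.
(b) Entailed — dropping 'on the deck' leaves a sub-description the original still satisfies.
(c) Not entailed — the passage has Ivy dragging the wagon, not Ana.
(d) Entailed — the narrative places the melting before the dragging.
(e) Not entailed — the narrative doesn't order the melting relative to the photographing.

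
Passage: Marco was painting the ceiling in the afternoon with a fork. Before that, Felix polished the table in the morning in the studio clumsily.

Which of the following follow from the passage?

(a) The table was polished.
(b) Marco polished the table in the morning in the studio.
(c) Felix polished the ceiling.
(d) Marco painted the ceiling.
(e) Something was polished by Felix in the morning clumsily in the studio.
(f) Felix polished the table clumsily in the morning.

(a) Entailed — dropping 'in the morning', 'clumsily', 'in the studio' and generalizing the agent leaves a sub-description the original still satisfies.
(b) Not entailed — the passage has Felix polishing the table, not Marco.
(c) Not entailed — Felix polished the table, not the ceiling; the ceiling belongs to the painting event.
(d) Not entailed — 'was painting' is progressive on an accomplishment; it does not entail the completed 'painted'.
(e) Entailed — generalizing the patient leaves a sub-description the original still satisfies.
(f) Entailed — the original entails any weakening of itself; this just drops 'in the studio'.

(a), (e), (f)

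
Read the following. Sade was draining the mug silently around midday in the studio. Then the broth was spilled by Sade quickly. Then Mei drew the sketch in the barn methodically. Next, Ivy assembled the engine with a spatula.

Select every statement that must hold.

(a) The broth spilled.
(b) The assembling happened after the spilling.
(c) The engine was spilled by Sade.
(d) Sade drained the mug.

(a), (b)

(a) Entailed — 'Sade spilled the broth' is causative; it entails the inchoative 'the broth spilled'.
(b) Entailed — the narrative places the spilling before the assembling.
(c) Not entailed — Sade spilled the broth, not the engine; the engine belongs to the assembling event.
(d) Not entailed — 'was draining' is progressive on an accomplishment; it does not entail the completed 'drained'.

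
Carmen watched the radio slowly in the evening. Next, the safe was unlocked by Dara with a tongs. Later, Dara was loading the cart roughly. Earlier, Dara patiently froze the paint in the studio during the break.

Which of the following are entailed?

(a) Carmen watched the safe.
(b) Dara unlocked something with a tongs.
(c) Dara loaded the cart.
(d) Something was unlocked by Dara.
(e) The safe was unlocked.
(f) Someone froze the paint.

(b), (d), (e), (f)

(a) Not entailed — Carmen watched the radio, not the safe; the safe belongs to the unlocking event.
(b) Entailed — the original entails any weakening of itself; this just generalizes the patient.
(c) Not entailed — 'was loading' is progressive on an accomplishment; it does not entail the completed 'loaded'.
(d) Entailed — every conjunct here is already in the original unlocking event.
(e) Entailed — the original entails any weakening of itself; this just drops 'with a tongs' and generalizes the agent.
(f) Entailed — every conjunct here is already in the original freezing event.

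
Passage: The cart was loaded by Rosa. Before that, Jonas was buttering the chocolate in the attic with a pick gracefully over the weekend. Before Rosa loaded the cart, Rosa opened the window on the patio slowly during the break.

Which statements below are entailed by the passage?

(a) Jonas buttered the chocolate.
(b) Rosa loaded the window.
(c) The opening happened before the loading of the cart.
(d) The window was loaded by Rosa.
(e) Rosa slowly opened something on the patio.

(c), (e)

(a) Not entailed — 'was buttering' is progressive on an accomplishment; it does not entail the completed 'buttered'.
(b) Not entailed — Rosa loaded the cart, not the window; the window belongs to the opening event.
(c) Entailed — the narrative places the opening before the loading.
(d) Not entailed — Rosa loaded the cart, not the window; the window belongs to the opening event.
(e) Entailed — the original entails any weakening of itself; this just drops 'during the break' and generalizes the patient.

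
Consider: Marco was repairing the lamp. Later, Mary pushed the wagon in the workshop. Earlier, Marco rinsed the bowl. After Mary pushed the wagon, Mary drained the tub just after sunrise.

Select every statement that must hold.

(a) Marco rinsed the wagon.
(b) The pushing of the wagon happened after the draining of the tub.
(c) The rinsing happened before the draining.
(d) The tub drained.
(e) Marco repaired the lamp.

(c), (d)

(a) Not entailed — Marco rinsed the bowl, not the wagon; the wagon belongs to the pushing event.
(b) Not entailed — the narrative places the pushing before the draining, not after.
(c) Entailed — the narrative places the rinsing before the draining.
(d) Entailed — 'Mary drained the tub' is causative; it entails the inchoative 'the tub drained'.
(e) Not entailed — 'was repairing' is progressive on an accomplishment; it does not entail the completed 'repaired'.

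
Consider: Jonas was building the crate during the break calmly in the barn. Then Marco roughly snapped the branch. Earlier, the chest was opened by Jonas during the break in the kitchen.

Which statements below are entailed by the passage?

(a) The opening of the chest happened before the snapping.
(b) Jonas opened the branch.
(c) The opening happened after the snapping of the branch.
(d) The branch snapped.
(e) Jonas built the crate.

(a), (d)

(a) Entailed — the narrative places the opening before the snapping.
(b) Not entailed — Jonas opened the chest, not the branch; the branch belongs to the snapping event.
(c) Not entailed — the narrative places the opening before the snapping, not after.
(d) Entailed — 'Marco snapped the branch' is causative; it entails the inchoative 'the branch snapped'.
(e) Not entailed — 'was building' is progressive on an accomplishment; it does not entail the completed 'built'.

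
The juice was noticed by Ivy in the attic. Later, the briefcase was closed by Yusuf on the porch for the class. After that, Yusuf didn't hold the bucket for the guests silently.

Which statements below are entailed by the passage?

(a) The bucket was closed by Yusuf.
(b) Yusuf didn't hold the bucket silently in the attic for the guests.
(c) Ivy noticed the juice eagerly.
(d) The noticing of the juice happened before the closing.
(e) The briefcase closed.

(a) Not entailed — Yusuf closed the briefcase, not the bucket; the bucket belongs to the holding event.
(b) Entailed — under negation, adding a further restriction is entailed: if no such holding event occurred, none occurred in the attic either.
(c) Not entailed — 'eagerly' adds information not in the original event.
(d) Entailed — the narrative places the noticing before the closing.
(e) Entailed — 'Yusuf closed the briefcase' is causative; it entails the inchoative 'the briefcase closed'.

(b), (d), (e)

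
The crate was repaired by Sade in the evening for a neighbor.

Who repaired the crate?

'Sade' marks the agent of the repairing event.

Sade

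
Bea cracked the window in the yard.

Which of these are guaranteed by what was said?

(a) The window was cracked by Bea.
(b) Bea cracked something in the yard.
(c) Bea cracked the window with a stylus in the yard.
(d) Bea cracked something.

(a), (b), (d)

(a) Entailed — the original entails any weakening of itself; this just drops 'in the yard'.
(b) Entailed — every conjunct here is already in the original cracking event.
(c) Not entailed — 'with a stylus' adds information not in the original event.
(d) Entailed — the original entails any weakening of itself; this just drops 'in the yard' and generalizes the patient.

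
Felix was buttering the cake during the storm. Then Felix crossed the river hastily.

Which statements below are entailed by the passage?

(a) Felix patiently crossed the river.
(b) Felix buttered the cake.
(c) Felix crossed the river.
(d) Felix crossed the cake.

(c)

(a) Not entailed — 'patiently' adds a manner not in (and inconsistent with) the original.
(b) Not entailed — 'was buttering' is progressive on an accomplishment; it does not entail the completed 'buttered'.
(c) Entailed — dropping 'hastily' leaves a sub-description the original still satisfies.
(d) Not entailed — Felix crossed the river, not the cake; the cake belongs to the buttering event.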